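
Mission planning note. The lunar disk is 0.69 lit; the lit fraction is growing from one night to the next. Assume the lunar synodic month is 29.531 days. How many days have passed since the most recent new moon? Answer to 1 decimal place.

cos θ = 1 − 2f = -0.380, giving a principal value of 112.3°.
Waxing ⇒ before full, so θ = 112.3°.
That fraction of the synodic month is 112.3/360 × 29.531 d ≈ 9.21 d.

9.2 days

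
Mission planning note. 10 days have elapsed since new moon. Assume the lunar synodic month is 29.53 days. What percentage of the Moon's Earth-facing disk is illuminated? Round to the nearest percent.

The Moon has covered 10/29.53 of its cycle, so θ ≈ 360° × 10/29.53 = 121.9°.
Illuminated fraction = (1 − cos 121.9°)/2 = (1 − (-0.529))/2 ≈ 0.764, so 76%.

76%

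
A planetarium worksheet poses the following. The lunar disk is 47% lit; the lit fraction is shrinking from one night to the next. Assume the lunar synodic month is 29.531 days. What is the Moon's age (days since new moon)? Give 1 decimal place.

cos θ = 1 − 2f = 0.060, giving a principal value of 86.6°.
Since the Moon is past full (waning), take the reflex angle: θ = 360° − 86.6° = 273.4°.
At 360°/29.531 d per day, 273.4° corresponds to 22.43 days.

22.4 days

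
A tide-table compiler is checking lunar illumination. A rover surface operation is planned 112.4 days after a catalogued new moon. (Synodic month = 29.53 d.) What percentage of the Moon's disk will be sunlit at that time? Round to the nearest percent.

33%

112.4 d spans 3 complete synodic months (3 × 29.53 = 88.59 d) plus 23.81 d.
Phase angle: θ = 360°·(23.81 d)/(29.53 d) = 290.3°.
Illuminated fraction = (1 − cos 290.3°)/2 = (1 − 0.346)/2 ≈ 0.327, so 33%.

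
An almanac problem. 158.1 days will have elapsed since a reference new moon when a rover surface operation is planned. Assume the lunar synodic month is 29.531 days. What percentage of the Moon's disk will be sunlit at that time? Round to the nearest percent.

Reduce mod P: 158.1 − 5×29.531 = 10.44 d into the current lunation.
The Moon has covered 10.44/29.531 of its cycle, so θ ≈ 360° × 10.44/29.531 = 127.3°.
With cos θ = (-0.606), the lit fraction is (1 − (-0.606))/2 ≈ 0.803, so 80%.

80%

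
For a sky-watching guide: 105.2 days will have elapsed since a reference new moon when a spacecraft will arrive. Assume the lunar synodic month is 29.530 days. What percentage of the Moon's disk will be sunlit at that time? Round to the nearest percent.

96%

Reduce mod P: 105.2 − 3×29.530 = 16.61 d into the current lunation.
Phase angle: θ = 360°·(16.61 d)/(29.530 d) = 202.5°.
With cos θ = (-0.924), the lit fraction is (1 − (-0.924))/2 ≈ 0.962, so 96%.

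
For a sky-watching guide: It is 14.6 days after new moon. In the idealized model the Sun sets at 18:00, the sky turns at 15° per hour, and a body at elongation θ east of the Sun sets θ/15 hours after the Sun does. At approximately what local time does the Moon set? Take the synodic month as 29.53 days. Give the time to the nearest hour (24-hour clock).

Elongation θ = 360° × 14.6/29.53 ≈ 178.0°.
At 15° of sky rotation per hour, 178.0° corresponds to a 11.87 h lag.
18:00 + 11.87 h ≈ 05:52 → 06:00 to the nearest hour.

06:00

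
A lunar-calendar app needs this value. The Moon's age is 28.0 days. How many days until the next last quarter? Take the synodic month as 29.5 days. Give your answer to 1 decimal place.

23.6 days

Last quarter occurs at elongation 270°, i.e. at age 29.5 × 270/360 = 22.125 d.
This lunation's last quarter (22.125 d) has passed, so add one period: 51.625 − 28.0 = 23.625 days.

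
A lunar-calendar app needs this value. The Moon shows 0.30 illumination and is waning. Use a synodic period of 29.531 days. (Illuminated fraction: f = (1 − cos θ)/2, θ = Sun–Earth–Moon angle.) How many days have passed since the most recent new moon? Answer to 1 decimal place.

24.1 days

From f = (1 − cos θ)/2: cos θ = 1 − 2×0.30 = 0.400; arccos → 66.4°.
Since the Moon is past full (waning), take the reflex angle: θ = 360° − 66.4° = 293.6°.
At 360°/29.531 d per day, 293.6° corresponds to 24.08 days.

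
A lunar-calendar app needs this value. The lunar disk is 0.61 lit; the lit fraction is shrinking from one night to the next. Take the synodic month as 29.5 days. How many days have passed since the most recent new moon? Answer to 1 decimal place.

21.1 days

Invert f = (1 − cos θ)/2 to get cos θ = 1 − 2(0.61) = -0.220, hence θ₀ = arccos -0.220 = 102.7°.
Since the Moon is past full (waning), take the reflex angle: θ = 360° − 102.7° = 257.3°.
Age = 29.5 × 257.3°/360° ≈ 21.08 days.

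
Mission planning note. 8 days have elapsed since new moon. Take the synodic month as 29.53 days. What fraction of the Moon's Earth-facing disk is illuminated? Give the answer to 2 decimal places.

Phase angle: θ = 360°·(8 d)/(29.53 d) = 97.5°.
With cos θ = (-0.131), the lit fraction is (1 − (-0.131))/2 ≈ 0.566.

0.57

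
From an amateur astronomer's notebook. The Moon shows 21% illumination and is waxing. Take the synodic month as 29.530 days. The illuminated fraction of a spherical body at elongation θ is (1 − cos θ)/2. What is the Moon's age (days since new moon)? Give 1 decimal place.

4.5 days

cos θ = 1 − 2f = 0.580, giving a principal value of 54.5°.
Before full moon the principal value applies: θ = 54.5°.
That fraction of the synodic month is 54.5/360 × 29.530 d ≈ 4.47 d.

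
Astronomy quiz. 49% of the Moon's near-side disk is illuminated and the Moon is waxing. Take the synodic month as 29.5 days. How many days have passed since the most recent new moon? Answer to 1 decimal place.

7.3 days

Invert f = (1 − cos θ)/2 to get cos θ = 1 − 2(0.49) = 0.020, hence θ₀ = arccos 0.020 = 88.9°.
Before full moon the principal value applies: θ = 88.9°.
Age = 29.5 × 88.9°/360° ≈ 7.28 days.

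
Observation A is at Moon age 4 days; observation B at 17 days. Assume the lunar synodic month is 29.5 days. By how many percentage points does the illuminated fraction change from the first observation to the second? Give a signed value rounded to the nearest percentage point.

First observation: θ = 360°·4/29.5 = 48.8°, so f = 0.171.
Second observation: θ = 207.5°, f = 0.944.
Δf = 0.944 − 0.171 = +0.773, i.e. +77 pp.

+77 percentage points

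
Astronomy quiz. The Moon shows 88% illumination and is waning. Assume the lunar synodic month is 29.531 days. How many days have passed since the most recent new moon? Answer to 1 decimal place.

18.1 days

Invert f = (1 − cos θ)/2 to get cos θ = 1 − 2(0.88) = -0.760, hence θ₀ = arccos -0.760 = 139.5°.
Waning ⇒ past full, so θ = 360° − 139.5° = 220.5°.
Age = 29.531 × 220.5°/360° ≈ 18.09 days.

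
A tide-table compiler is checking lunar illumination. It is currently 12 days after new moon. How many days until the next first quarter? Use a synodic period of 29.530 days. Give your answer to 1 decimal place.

24.9 days

First quarter occurs at elongation 90°, i.e. at age 29.530 × 90/360 = 7.383 d.
This lunation's first quarter (7.383 d) has passed, so add one period: 36.913 − 12 = 24.913 days.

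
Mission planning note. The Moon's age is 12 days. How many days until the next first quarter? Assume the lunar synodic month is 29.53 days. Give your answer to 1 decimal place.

24.9 days

First quarter is 0.25 of the way through the cycle: age 0.25 × 29.53 = 7.383 d.
Already past this cycle's first quarter; the next is at 7.383 + 29.53 = 36.913 d, so 36.913 − 12 = 24.913 days.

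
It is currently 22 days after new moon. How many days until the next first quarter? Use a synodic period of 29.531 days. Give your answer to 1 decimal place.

First quarter occurs at elongation 90°, i.e. at age 29.531 × 90/360 = 7.383 d.
Already past this cycle's first quarter; the next is at 7.383 + 29.531 = 36.914 d, so 36.914 − 22 = 14.914 days.

14.9 days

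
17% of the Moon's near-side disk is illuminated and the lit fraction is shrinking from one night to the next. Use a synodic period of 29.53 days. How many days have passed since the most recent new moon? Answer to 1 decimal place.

25.5 days

Invert f = (1 − cos θ)/2 to get cos θ = 1 − 2(0.17) = 0.660, hence θ₀ = arccos 0.660 = 48.7°.
Waning ⇒ past full, so θ = 360° − 48.7° = 311.3°.
That fraction of the synodic month is 311.3/360 × 29.53 d ≈ 25.54 d.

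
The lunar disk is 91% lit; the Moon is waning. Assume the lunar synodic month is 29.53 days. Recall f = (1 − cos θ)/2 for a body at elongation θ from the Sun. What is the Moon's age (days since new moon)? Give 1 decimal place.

17.6 days

Invert f = (1 − cos θ)/2 to get cos θ = 1 − 2(0.91) = -0.820, hence θ₀ = arccos -0.820 = 145.1°.
Waning ⇒ past full, so θ = 360° − 145.1° = 214.9°.
At 360°/29.53 d per day, 214.9° corresponds to 17.63 days.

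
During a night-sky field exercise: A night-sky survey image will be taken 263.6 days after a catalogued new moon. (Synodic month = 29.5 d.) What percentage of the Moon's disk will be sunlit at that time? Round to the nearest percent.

4%

263.6 d spans 8 complete synodic months (8 × 29.5 = 236.00 d) plus 27.60 d.
Elongation θ = 360° × 27.60/29.5 ≈ 336.8°.
Illuminated fraction = (1 − cos 336.8°)/2 = (1 − 0.919)/2 ≈ 0.040, so 4%.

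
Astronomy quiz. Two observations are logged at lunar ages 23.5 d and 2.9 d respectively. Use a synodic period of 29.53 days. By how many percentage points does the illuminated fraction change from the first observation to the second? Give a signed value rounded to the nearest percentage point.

-27 pp

First observation: θ = 360°·23.5/29.53 = 286.5°, so f = 0.358.
Second observation: θ = 35.4°, f = 0.092.
Δf = 0.092 − 0.358 = -0.266, i.e. -27 pp.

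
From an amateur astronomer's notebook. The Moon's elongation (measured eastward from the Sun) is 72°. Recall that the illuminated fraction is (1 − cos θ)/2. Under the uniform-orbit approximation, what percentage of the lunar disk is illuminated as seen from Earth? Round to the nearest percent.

cos 72° = 0.309, so f = (1 − 0.309)/2 = 0.345, i.e. 35%.

35%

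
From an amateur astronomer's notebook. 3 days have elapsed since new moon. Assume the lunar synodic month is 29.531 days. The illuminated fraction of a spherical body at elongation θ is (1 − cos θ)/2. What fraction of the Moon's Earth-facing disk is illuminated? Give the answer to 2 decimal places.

Phase angle: θ = 360°·(3 d)/(29.531 d) = 36.6°.
With cos θ = 0.803, the lit fraction is (1 − 0.803)/2 ≈ 0.098.

0.10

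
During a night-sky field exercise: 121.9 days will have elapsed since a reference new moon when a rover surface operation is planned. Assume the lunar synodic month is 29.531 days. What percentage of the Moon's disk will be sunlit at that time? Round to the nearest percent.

15%

121.9/29.531 = 4.128 lunations, so 4 complete cycles and 3.78 d into the next.
Phase angle: θ = 360°·(3.78 d)/(29.531 d) = 46.0°.
With cos θ = 0.694, the lit fraction is (1 − 0.694)/2 ≈ 0.153, so 15%.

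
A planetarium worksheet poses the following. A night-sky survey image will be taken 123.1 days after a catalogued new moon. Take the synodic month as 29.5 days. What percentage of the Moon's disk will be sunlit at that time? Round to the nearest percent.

Reduce mod P: 123.1 − 4×29.5 = 5.10 d into the current lunation.
Phase angle: θ = 360°·(5.10 d)/(29.5 d) = 62.2°.
Illuminated fraction = (1 − cos 62.2°)/2 = (1 − 0.466)/2 ≈ 0.267, so 27%.

27%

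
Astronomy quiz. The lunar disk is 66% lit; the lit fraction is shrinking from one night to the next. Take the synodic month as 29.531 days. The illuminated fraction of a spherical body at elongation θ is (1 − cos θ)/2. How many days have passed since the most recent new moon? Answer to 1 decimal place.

Invert f = (1 − cos θ)/2 to get cos θ = 1 − 2(0.66) = -0.320, hence θ₀ = arccos -0.320 = 108.7°.
Since the Moon is past full (waning), take the reflex angle: θ = 360° − 108.7° = 251.3°.
At 360°/29.531 d per day, 251.3° corresponds to 20.62 days.

20.6 days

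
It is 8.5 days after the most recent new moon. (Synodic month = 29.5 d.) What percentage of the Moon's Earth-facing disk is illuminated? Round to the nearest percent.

62%

Elongation θ = 360° × 8.5/29.5 ≈ 103.7°.
cos 103.7° = (-0.237), so f = (1 − (-0.237))/2 = 0.619, so 62%.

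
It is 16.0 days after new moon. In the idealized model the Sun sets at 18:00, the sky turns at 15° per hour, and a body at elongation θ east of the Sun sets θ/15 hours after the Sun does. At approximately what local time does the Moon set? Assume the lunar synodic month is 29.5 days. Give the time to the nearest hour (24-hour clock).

07:00

The Moon has covered 16.0/29.5 of its cycle, so θ ≈ 360° × 16.0/29.5 = 195.3°.
Delay after the Sun = 195.3° / (15°/h) ≈ 13.02 h.
18:00 + 13.02 h ≈ 07:01 → 07:00 to the nearest hour.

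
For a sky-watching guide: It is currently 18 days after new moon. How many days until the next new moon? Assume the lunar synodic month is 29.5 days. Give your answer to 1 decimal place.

The next new moon completes the synodic month: 29.5 − 18 = 11.500 days.

11.5 days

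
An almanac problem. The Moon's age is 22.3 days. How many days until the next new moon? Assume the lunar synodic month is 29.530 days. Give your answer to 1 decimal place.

The next new moon completes the synodic month: 29.530 − 22.3 = 7.230 days.

7.2 days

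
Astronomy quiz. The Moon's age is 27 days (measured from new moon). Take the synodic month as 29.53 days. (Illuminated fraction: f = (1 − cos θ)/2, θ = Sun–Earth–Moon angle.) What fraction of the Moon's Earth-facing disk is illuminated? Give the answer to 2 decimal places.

Elongation θ = 360° × 27/29.53 ≈ 329.2°.
Illuminated fraction = (1 − cos 329.2°)/2 = (1 − 0.859)/2 ≈ 0.071.

0.07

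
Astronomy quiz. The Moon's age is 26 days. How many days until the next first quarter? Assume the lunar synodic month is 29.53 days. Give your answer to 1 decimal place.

First quarter occurs at elongation 90°, i.e. at age 29.53 × 90/360 = 7.383 d.
This lunation's first quarter (7.383 d) has passed, so add one period: 36.913 − 26 = 10.913 days.

10.9 days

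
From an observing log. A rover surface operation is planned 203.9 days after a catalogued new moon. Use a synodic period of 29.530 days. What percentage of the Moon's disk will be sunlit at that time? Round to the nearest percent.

203.9/29.530 = 6.905 lunations, so 6 complete cycles and 26.72 d into the next.
Phase angle: θ = 360°·(26.72 d)/(29.530 d) = 325.7°.
Illuminated fraction = (1 − cos 325.7°)/2 = (1 − 0.827)/2 ≈ 0.087, so 9%.

9%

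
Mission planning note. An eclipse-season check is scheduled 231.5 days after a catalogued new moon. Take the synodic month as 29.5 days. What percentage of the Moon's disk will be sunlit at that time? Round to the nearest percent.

Reduce mod P: 231.5 − 7×29.5 = 25.00 d into the current lunation.
The Moon has covered 25.00/29.5 of its cycle, so θ ≈ 360° × 25.00/29.5 = 305.1°.
Illuminated fraction = (1 − cos 305.1°)/2 = (1 − 0.575)/2 ≈ 0.213, so 21%.

21%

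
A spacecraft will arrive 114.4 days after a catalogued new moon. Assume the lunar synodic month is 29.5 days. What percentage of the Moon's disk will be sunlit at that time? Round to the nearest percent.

14%

114.4 d spans 3 complete synodic months (3 × 29.5 = 88.50 d) plus 25.90 d.
Phase angle: θ = 360°·(25.90 d)/(29.5 d) = 316.1°.
With cos θ = 0.720, the lit fraction is (1 − 0.720)/2 ≈ 0.140, so 14%.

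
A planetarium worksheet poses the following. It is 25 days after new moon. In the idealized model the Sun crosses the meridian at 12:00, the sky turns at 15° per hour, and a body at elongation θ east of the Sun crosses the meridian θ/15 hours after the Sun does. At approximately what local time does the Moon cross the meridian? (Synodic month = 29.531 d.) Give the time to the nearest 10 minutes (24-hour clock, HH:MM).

08:20

The Moon has covered 25/29.531 of its cycle, so θ ≈ 360° × 25/29.531 = 304.8°.
Delay after the Sun = 304.8° / (15°/h) ≈ 20.32 h.
12:00 + 20.318 h ≈ 08:19 → 08:20 to the nearest ten minutes.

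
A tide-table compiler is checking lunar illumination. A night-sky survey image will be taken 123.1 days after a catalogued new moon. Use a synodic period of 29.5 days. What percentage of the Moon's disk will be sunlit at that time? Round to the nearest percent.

Reduce mod P: 123.1 − 4×29.5 = 5.10 d into the current lunation.
Elongation θ = 360° × 5.10/29.5 ≈ 62.2°.
Illuminated fraction = (1 − cos 62.2°)/2 = (1 − 0.466)/2 ≈ 0.267, so 27%.

27%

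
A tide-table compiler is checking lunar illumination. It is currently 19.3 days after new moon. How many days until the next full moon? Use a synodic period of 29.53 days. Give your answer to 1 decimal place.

25.0 days

Full moon occurs at elongation 180°, i.e. at age 29.53 × 180/360 = 14.765 d.
Already past this cycle's full moon; the next is at 14.765 + 29.53 = 44.295 d, so 44.295 − 19.3 = 24.995 days.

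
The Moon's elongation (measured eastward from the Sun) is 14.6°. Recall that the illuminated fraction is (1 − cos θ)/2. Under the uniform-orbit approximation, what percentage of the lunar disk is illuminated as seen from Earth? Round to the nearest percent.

f = (1 − cos 14.6°)/2 = (1 − 0.968)/2 ≈ 0.016, i.e. 2%.

2%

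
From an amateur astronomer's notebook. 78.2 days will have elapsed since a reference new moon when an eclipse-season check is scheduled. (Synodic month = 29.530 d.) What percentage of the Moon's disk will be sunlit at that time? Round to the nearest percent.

80%

Reduce mod P: 78.2 − 2×29.530 = 19.14 d into the current lunation.
Elongation θ = 360° × 19.14/29.530 ≈ 233.3°.
Illuminated fraction = (1 − cos 233.3°)/2 = (1 − (-0.597))/2 ≈ 0.799, so 80%.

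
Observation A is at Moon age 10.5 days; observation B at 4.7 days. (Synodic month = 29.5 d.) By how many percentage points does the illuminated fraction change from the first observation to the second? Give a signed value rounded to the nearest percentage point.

-58 pp

θ₁ = 360° × 10.5/29.5 = 128.1°, f₁ = (1 − cos θ₁)/2 = 0.809.
θ₂ = 360° × 4.7/29.5 = 57.4°, f₂ = (1 − cos θ₂)/2 = 0.230.
Change = f₂ − f₁ = -0.578 → -58 percentage points.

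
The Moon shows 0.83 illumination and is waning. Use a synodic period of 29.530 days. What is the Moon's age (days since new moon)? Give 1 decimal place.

Invert f = (1 − cos θ)/2 to get cos θ = 1 − 2(0.83) = -0.660, hence θ₀ = arccos -0.660 = 131.3°.
Waning ⇒ past full, so θ = 360° − 131.3° = 228.7°.
That fraction of the synodic month is 228.7/360 × 29.530 d ≈ 18.76 d.

18.8 days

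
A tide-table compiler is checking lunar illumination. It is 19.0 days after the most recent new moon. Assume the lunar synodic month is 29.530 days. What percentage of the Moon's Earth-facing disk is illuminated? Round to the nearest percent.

81%

Elongation θ = 360° × 19.0/29.530 ≈ 231.6°.
Illuminated fraction = (1 − cos 231.6°)/2 = (1 − (-0.621))/2 ≈ 0.810, so 81%.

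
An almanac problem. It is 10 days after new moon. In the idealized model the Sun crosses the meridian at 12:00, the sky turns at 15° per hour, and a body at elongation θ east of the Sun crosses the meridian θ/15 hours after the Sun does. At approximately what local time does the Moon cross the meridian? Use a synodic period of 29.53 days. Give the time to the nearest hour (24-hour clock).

20:00

Elongation θ = 360° × 10/29.53 ≈ 121.9°.
At 15° of sky rotation per hour, 121.9° corresponds to a 8.13 h lag.
12:00 + 8.13 h ≈ 20:08 → 20:00 to the nearest hour.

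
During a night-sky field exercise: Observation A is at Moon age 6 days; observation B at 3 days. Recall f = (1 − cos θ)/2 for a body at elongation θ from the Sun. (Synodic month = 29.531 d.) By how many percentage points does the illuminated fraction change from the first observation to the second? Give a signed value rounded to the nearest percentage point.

θ₁ = 360° × 6/29.531 = 73.1°, f₁ = (1 − cos θ₁)/2 = 0.355.
θ₂ = 360° × 3/29.531 = 36.6°, f₂ = (1 − cos θ₂)/2 = 0.098.
Change = f₂ − f₁ = -0.257 → -26 percentage points.

-26 percentage points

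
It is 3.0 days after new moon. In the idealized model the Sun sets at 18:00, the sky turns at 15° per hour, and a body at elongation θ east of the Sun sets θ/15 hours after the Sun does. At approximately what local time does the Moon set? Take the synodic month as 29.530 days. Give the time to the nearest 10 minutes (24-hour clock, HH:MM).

Phase angle: θ = 360°·(3.0 d)/(29.530 d) = 36.6°.
At 15° of sky rotation per hour, 36.6° corresponds to a 2.44 h lag.
18:00 + 2.438 h ≈ 20:26 → 20:30 to the nearest ten minutes.

20:30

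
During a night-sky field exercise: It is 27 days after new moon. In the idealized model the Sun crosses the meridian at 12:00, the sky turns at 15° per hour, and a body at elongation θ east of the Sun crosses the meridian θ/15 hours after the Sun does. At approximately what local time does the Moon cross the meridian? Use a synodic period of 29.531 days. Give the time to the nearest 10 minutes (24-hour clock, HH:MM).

10:00

The Moon has covered 27/29.531 of its cycle, so θ ≈ 360° × 27/29.531 = 329.1°.
At 15° of sky rotation per hour, 329.1° corresponds to a 21.94 h lag.
12:00 + 21.943 h ≈ 09:57 → 10:00 to the nearest ten minutes.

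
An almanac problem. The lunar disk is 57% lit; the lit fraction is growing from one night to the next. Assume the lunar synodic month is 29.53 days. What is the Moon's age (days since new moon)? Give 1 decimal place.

Invert f = (1 − cos θ)/2 to get cos θ = 1 − 2(0.57) = -0.140, hence θ₀ = arccos -0.140 = 98.0°.
Waxing ⇒ before full, so θ = 98.0°.
At 360°/29.53 d per day, 98.0° corresponds to 8.04 days.

8.0 days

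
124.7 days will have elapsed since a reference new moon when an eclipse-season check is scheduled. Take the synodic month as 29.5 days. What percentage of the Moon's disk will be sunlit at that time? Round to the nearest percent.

43%

124.7/29.5 = 4.227 lunations, so 4 complete cycles and 6.70 d into the next.
The Moon has covered 6.70/29.5 of its cycle, so θ ≈ 360° × 6.70/29.5 = 81.8°.
Illuminated fraction = (1 − cos 81.8°)/2 = (1 − 0.143)/2 ≈ 0.428, so 43%.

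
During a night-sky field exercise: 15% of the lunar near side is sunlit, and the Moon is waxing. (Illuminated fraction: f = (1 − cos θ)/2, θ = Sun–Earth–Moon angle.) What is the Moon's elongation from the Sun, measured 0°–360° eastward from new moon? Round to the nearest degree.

Invert f = (1 − cos θ)/2 to get cos θ = 1 − 2(0.15) = 0.700, hence θ₀ = arccos 0.700 = 45.6°.
Before full moon the principal value applies: θ = 45.6°.

46°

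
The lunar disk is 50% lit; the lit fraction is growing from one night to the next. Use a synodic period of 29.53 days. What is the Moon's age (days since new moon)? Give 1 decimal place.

7.4 days

Invert f = (1 − cos θ)/2 to get cos θ = 1 − 2(0.50) = 0.000, hence θ₀ = arccos 0.000 = 90.0°.
The Moon is waxing (0°–180°), so θ = 90.0° directly.
Age = 29.53 × 90.0°/360° ≈ 7.38 days.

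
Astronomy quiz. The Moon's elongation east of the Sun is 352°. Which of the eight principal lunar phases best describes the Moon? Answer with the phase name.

new moon

352° lies in the new moon sector of the 8-phase cycle.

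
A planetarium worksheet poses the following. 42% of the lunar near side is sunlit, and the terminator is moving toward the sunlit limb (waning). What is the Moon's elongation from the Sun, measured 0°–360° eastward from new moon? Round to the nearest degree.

From f = (1 − cos θ)/2: cos θ = 1 − 2×0.42 = 0.160; arccos → 80.8°.
Since the Moon is past full (waning), take the reflex angle: θ = 360° − 80.8° = 279.2°.

279°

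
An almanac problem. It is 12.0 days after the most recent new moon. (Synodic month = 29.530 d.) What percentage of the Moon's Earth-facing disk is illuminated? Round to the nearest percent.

Elongation θ = 360° × 12.0/29.530 ≈ 146.3°.
With cos θ = (-0.832), the lit fraction is (1 − (-0.832))/2 ≈ 0.916, so 92%.

92%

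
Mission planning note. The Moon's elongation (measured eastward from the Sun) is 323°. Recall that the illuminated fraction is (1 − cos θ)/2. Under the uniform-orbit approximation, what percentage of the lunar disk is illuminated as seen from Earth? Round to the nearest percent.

cos 323° = 0.799, so f = (1 − 0.799)/2 = 0.101, i.e. 10%.

10%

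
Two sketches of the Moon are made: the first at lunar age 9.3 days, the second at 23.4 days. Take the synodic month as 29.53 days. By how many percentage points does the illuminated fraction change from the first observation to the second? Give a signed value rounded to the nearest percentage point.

-33 percentage points

θ₁ = 360° × 9.3/29.53 = 113.4°, f₁ = (1 − cos θ₁)/2 = 0.698.
θ₂ = 360° × 23.4/29.53 = 285.3°, f₂ = (1 − cos θ₂)/2 = 0.368.
Change = f₂ − f₁ = -0.330 → -33 percentage points.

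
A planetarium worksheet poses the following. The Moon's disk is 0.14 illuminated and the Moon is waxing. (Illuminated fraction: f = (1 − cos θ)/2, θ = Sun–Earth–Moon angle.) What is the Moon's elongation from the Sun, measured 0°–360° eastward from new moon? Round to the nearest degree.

From f = (1 − cos θ)/2: cos θ = 1 − 2×0.14 = 0.720; arccos → 43.9°.
The Moon is waxing (0°–180°), so θ = 43.9° directly.

44°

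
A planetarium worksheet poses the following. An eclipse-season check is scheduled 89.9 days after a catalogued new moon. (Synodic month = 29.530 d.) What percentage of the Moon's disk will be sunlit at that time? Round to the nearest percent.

89.9/29.530 = 3.044 lunations, so 3 complete cycles and 1.31 d into the next.
Elongation θ = 360° × 1.31/29.530 ≈ 16.0°.
Illuminated fraction = (1 − cos 16.0°)/2 = (1 − 0.961)/2 ≈ 0.019, so 2%.

2%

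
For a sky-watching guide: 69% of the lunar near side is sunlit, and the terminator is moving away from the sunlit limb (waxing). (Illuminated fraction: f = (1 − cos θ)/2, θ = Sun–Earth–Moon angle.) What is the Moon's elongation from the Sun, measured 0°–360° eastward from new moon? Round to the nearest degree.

112°

cos θ = 1 − 2f = -0.380, giving a principal value of 112.3°.
Waxing ⇒ before full, so θ = 112.3°.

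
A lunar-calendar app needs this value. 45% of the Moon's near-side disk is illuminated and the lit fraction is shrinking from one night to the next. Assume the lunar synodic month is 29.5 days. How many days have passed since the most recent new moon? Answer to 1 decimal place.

22.6 days

Invert f = (1 − cos θ)/2 to get cos θ = 1 − 2(0.45) = 0.100, hence θ₀ = arccos 0.100 = 84.3°.
Waning ⇒ past full, so θ = 360° − 84.3° = 275.7°.
At 360°/29.5 d per day, 275.7° corresponds to 22.60 days.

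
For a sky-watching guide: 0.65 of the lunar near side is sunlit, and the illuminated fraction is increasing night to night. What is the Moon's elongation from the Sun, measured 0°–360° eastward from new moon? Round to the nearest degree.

cos θ = 1 − 2f = -0.300, giving a principal value of 107.5°.
Waxing ⇒ before full, so θ = 107.5°.

107°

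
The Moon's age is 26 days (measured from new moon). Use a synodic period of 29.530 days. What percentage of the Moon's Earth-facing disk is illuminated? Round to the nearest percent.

Elongation θ = 360° × 26/29.530 ≈ 317.0°.
Illuminated fraction = (1 − cos 317.0°)/2 = (1 − 0.731)/2 ≈ 0.135, so 13%.

13%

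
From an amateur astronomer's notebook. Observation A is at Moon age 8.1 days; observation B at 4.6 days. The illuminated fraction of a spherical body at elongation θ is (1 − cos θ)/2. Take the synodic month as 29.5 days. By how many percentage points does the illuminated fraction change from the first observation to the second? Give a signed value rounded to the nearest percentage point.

-36 percentage points

θ₁ = 360° × 8.1/29.5 = 98.8°, f₁ = (1 − cos θ₁)/2 = 0.577.
θ₂ = 360° × 4.6/29.5 = 56.1°, f₂ = (1 − cos θ₂)/2 = 0.221.
Change = f₂ − f₁ = -0.356 → -36 percentage points.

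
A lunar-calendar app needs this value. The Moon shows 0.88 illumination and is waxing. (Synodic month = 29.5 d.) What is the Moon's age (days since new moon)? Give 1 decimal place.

11.4 days

Invert f = (1 − cos θ)/2 to get cos θ = 1 − 2(0.88) = -0.760, hence θ₀ = arccos -0.760 = 139.5°.
Waxing ⇒ before full, so θ = 139.5°.
That fraction of the synodic month is 139.5/360 × 29.5 d ≈ 11.43 d.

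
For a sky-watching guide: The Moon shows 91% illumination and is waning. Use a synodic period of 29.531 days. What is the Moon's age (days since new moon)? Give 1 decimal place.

17.6 days

Invert f = (1 − cos θ)/2 to get cos θ = 1 − 2(0.91) = -0.820, hence θ₀ = arccos -0.820 = 145.1°.
Waning ⇒ past full, so θ = 360° − 145.1° = 214.9°.
Age = 29.531 × 214.9°/360° ≈ 17.63 days.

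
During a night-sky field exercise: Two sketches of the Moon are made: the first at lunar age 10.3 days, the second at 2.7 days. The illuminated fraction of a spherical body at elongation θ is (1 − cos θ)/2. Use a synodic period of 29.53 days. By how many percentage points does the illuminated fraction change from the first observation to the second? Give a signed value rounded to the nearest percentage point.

-71 percentage points

θ₁ = 360° × 10.3/29.53 = 125.6°, f₁ = (1 − cos θ₁)/2 = 0.791.
θ₂ = 360° × 2.7/29.53 = 32.9°, f₂ = (1 − cos θ₂)/2 = 0.080.
Change = f₂ − f₁ = -0.711 → -71 percentage points.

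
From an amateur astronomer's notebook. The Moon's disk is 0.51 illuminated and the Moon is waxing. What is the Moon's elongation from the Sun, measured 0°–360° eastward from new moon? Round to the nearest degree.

91°

cos θ = 1 − 2f = -0.020, giving a principal value of 91.1°.
Before full moon the principal value applies: θ = 91.1°.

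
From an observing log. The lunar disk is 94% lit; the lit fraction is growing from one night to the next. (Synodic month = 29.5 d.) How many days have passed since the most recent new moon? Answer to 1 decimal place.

From f = (1 − cos θ)/2: cos θ = 1 − 2×0.94 = -0.880; arccos → 151.6°.
Before full moon the principal value applies: θ = 151.6°.
At 360°/29.5 d per day, 151.6° corresponds to 12.43 days.

12.4 days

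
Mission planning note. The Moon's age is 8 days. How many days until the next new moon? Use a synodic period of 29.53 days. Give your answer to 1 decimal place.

21.5 days

One full lunation from the last new moon is 29.53 d; remaining = 29.53 − 8 = 21.530 d.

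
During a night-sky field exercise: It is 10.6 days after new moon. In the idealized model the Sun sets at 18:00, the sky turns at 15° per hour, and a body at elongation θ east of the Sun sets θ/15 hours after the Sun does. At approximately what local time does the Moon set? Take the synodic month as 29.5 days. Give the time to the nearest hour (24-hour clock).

03:00

The Moon has covered 10.6/29.5 of its cycle, so θ ≈ 360° × 10.6/29.5 = 129.4°.
At 15° of sky rotation per hour, 129.4° corresponds to a 8.62 h lag.
18:00 + 8.62 h ≈ 02:37 → 03:00 to the nearest hour.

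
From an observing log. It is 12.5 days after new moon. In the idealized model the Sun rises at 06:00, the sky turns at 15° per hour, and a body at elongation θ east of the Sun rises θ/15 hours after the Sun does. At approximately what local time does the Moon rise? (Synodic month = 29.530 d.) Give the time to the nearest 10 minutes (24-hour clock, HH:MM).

The Moon has covered 12.5/29.530 of its cycle, so θ ≈ 360° × 12.5/29.530 = 152.4°.
Delay after the Sun = 152.4° / (15°/h) ≈ 10.16 h.
06:00 + 10.159 h ≈ 16:10 → 16:10 to the nearest ten minutes.

16:10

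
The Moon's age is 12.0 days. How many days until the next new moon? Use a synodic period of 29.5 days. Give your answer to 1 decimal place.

The next new moon completes the synodic month: 29.5 − 12.0 = 17.500 days.

17.5 days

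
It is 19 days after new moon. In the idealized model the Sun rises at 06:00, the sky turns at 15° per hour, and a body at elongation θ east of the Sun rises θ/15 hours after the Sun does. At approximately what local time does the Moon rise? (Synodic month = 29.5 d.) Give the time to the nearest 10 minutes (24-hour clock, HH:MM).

Elongation θ = 360° × 19/29.5 ≈ 231.9°.
At 15° of sky rotation per hour, 231.9° corresponds to a 15.46 h lag.
06:00 + 15.458 h ≈ 21:27 → 21:30 to the nearest ten minutes.

21:30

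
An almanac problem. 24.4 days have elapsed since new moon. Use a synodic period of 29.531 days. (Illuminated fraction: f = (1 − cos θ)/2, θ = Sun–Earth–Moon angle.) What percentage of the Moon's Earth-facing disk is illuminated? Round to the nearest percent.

Elongation θ = 360° × 24.4/29.531 ≈ 297.5°.
Illuminated fraction = (1 − cos 297.5°)/2 = (1 − 0.461)/2 ≈ 0.270, so 27%.

27%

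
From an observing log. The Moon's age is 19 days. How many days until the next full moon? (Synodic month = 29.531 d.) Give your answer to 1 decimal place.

Full moon occurs at elongation 180°, i.e. at age 29.531 × 180/360 = 14.765 d.
Already past this cycle's full moon; the next is at 14.765 + 29.531 = 44.296 d, so 44.296 − 19 = 25.296 days.

25.3 days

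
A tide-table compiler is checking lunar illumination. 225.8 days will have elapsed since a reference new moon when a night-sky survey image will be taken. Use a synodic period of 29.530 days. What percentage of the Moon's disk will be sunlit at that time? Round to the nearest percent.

225.8 d spans 7 complete synodic months (7 × 29.530 = 206.71 d) plus 19.09 d.
Elongation θ = 360° × 19.09/29.530 ≈ 232.7°.
With cos θ = (-0.606), the lit fraction is (1 − (-0.606))/2 ≈ 0.803, so 80%.

80%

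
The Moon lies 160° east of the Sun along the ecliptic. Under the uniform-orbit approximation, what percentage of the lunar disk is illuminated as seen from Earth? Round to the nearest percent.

cos 160° = (-0.940), so f = (1 − (-0.940))/2 = 0.970, i.e. 97%.

97%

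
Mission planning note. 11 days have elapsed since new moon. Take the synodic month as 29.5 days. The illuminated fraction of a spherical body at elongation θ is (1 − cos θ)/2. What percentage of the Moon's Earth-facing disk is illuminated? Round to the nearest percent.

Elongation θ = 360° × 11/29.5 ≈ 134.2°.
cos 134.2° = (-0.698), so f = (1 − (-0.698))/2 = 0.849, so 85%.

85%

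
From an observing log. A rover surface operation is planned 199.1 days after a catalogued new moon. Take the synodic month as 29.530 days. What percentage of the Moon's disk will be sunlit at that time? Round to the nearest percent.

52%

199.1 d spans 6 complete synodic months (6 × 29.530 = 177.18 d) plus 21.92 d.
The Moon has covered 21.92/29.530 of its cycle, so θ ≈ 360° × 21.92/29.530 = 267.2°.
cos 267.2° = (-0.048), so f = (1 − (-0.048))/2 = 0.524, so 52%.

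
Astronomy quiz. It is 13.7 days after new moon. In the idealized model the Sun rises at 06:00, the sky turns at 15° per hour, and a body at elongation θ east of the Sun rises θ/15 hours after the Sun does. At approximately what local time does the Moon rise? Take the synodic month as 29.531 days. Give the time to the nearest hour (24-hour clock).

17:00

Phase angle: θ = 360°·(13.7 d)/(29.531 d) = 167.0°.
Delay after the Sun = 167.0° / (15°/h) ≈ 11.13 h.
06:00 + 11.13 h ≈ 17:08 → 17:00 to the nearest hour.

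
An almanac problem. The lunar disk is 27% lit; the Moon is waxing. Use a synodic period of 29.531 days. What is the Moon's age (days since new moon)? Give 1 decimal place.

From f = (1 − cos θ)/2: cos θ = 1 − 2×0.27 = 0.460; arccos → 62.6°.
The Moon is waxing (0°–180°), so θ = 62.6° directly.
That fraction of the synodic month is 62.6/360 × 29.531 d ≈ 5.14 d.

5.1 days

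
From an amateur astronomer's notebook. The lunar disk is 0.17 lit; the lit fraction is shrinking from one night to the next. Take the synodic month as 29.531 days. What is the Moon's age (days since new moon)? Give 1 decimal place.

25.5 days

From f = (1 − cos θ)/2: cos θ = 1 − 2×0.17 = 0.660; arccos → 48.7°.
A waning Moon lies in 180°–360°, so θ = 360° − 48.7° = 311.3°.
That fraction of the synodic month is 311.3/360 × 29.531 d ≈ 25.54 d.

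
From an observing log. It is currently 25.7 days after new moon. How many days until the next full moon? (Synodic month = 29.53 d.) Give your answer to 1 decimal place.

18.6 days

Full moon occurs at elongation 180°, i.e. at age 29.53 × 180/360 = 14.765 d.
Already past this cycle's full moon; the next is at 14.765 + 29.53 = 44.295 d, so 44.295 − 25.7 = 18.595 days.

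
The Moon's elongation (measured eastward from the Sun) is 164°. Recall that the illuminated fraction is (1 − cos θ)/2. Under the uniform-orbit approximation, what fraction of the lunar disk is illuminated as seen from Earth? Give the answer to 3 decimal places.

cos 164° = (-0.961), so f = (1 − (-0.961))/2 = 0.981.

0.981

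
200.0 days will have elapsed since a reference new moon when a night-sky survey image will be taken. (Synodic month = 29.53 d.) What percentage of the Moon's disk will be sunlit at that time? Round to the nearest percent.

200.0/29.53 = 6.773 lunations, so 6 complete cycles and 22.82 d into the next.
Elongation θ = 360° × 22.82/29.53 ≈ 278.2°.
cos 278.2° = 0.143, so f = (1 − 0.143)/2 = 0.429, so 43%.

43%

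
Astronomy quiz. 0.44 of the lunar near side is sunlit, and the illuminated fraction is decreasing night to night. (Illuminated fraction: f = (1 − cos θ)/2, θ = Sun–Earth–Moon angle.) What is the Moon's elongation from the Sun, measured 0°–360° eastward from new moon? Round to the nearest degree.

277°

Invert f = (1 − cos θ)/2 to get cos θ = 1 − 2(0.44) = 0.120, hence θ₀ = arccos 0.120 = 83.1°.
A waning Moon lies in 180°–360°, so θ = 360° − 83.1° = 276.9°.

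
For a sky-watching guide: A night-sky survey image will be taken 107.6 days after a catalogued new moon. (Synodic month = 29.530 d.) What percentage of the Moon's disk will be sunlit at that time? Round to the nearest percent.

81%

107.6 d spans 3 complete synodic months (3 × 29.530 = 88.59 d) plus 19.01 d.
Phase angle: θ = 360°·(19.01 d)/(29.530 d) = 231.8°.
Illuminated fraction = (1 − cos 231.8°)/2 = (1 − (-0.619))/2 ≈ 0.810, so 81%.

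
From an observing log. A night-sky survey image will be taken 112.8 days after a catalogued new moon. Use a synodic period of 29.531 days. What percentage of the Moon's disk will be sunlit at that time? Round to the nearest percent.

112.8 d spans 3 complete synodic months (3 × 29.531 = 88.59 d) plus 24.21 d.
Phase angle: θ = 360°·(24.21 d)/(29.531 d) = 295.1°.
cos 295.1° = 0.424, so f = (1 − 0.424)/2 = 0.288, so 29%.

29%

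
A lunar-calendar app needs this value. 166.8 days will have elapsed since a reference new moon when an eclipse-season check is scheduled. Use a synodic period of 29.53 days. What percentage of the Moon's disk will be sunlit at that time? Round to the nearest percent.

166.8/29.53 = 5.648 lunations, so 5 complete cycles and 19.15 d into the next.
Elongation θ = 360° × 19.15/29.53 ≈ 233.5°.
cos 233.5° = (-0.595), so f = (1 − (-0.595))/2 = 0.798, so 80%.

80%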